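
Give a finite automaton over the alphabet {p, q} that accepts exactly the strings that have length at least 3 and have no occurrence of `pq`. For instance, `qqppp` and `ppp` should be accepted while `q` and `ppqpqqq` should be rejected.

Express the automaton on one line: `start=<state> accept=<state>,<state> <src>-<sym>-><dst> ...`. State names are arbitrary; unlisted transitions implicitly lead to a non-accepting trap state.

Handle the two conditions separately and then intersect. One (5 states) tracks the input length, saturating at 4; the other (3 states) tracks partial matches of the forbidden pattern `pq`. Each combined state is a pair, one component from each; accept when both components accept. After merging equivalent states the machine shrinks.
        p   q  
>  s0   s1  s2 
   s1   s3  s4 
   s2   s3  s5 
   s3   s6  s4 
   s4   s4  s4 
   s5   s6  s7 
 * s6   s6  s4 
 * s7   s6  s7 
(> = start, * = accepting)

start=s0 accept=s6,s7 s0-p->s1 s0-q->s2 s1-p->s3 s1-q->s4 s2-p->s3 s2-q->s5 s3-p->s6 s3-q->s4 s4-p->s4 s4-q->s4 s5-p->s6 s5-q->s7 s6-p->s6 s6-q->s4 s7-p->s6 s7-q->s7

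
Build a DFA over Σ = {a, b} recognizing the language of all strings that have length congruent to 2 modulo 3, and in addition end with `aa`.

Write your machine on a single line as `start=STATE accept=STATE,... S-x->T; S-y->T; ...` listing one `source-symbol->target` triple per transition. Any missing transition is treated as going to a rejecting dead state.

start=S0; accept=S3; S0-a->S1; S0-b->S2; S1-a->S3; S1-b->S4; S2-a->S4; S2-b->S4; S3-a->S0; S3-b->S0; S4-a->S0; S4-b->S0

Run two small machines in parallel and take their product. The first has 3 states tracking the input length modulo 3; the second has 3 states tracking how much of the suffix `aa` has currently been matched. A product state is a pair (one from each), accepting exactly when both do. Equivalent product states are then merged.
With 5 states:
        a   b  
>  S0   S1  S2 
   S1   S3  S4 
   S2   S4  S4 
 * S3   S0  S0 
   S4   S0  S0 
(> = start, * = accepting)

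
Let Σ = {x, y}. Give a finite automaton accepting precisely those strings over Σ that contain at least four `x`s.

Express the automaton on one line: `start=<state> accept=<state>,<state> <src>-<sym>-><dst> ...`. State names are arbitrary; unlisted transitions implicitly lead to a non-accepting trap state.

Count `x`s, saturating at 5: states q0 through q4 mean 0 through 4 `x`s seen; q5 means more than 4. Each `x` increments (capped at q5); other symbols loop. Accept from {q4, q5}.
A 6-state machine:
        x   y  
>  q0   q1  q0 
   q1   q2  q1 
   q2   q3  q2 
   q3   q4  q3 
 * q4   q5  q4 
 * q5   q5  q5 
(> = start, * = accepting)

start=q0 accept=q4,q5 q0-x->q1 q0-y->q0 q1-x->q2 q1-y->q1 q2-x->q3 q2-y->q2 q3-x->q4 q3-y->q3 q4-x->q5 q4-y->q4 q5-x->q5 q5-y->q5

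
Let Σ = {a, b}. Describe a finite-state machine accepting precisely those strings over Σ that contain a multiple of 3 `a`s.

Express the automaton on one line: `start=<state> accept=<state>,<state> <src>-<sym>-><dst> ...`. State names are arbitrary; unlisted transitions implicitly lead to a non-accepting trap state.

The only thing that matters is how many `a`s have appeared, reduced mod 3. Use one state per residue: q0 for 0, …, q2 for 2. Reading `a` moves to the next residue; anything else stays put. q0 is accepting.
        a   b  
>* q0   q1  q0 
   q1   q2  q1 
   q2   q0  q2 
(> = start, * = accepting)

start=q0 accept=q0 q0-a->q1 q0-b->q0 q1-a->q2 q1-b->q1 q2-a->q0 q2-b->q2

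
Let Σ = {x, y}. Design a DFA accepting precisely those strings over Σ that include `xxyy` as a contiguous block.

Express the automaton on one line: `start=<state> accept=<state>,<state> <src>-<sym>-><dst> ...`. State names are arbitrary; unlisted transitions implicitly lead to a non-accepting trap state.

Track how much of `xxyy` has been matched so far: state S0 is no progress, S4 is the absorbing accept state reached once `xxyy` has occurred. Intermediate states record partial matches; on a mismatch, fall back to the longest reusable overlap.
5 states suffice.
        x   y  
>  S0   S1  S0 
   S1   S2  S0 
   S2   S2  S3 
   S3   S1  S4 
 * S4   S4  S4 
(> = start, * = accepting)

start=S0 accept=S4 S0-x->S1 S0-y->S0 S1-x->S2 S1-y->S0 S2-x->S2 S2-y->S3 S3-x->S1 S3-y->S4 S4-x->S4 S4-y->S4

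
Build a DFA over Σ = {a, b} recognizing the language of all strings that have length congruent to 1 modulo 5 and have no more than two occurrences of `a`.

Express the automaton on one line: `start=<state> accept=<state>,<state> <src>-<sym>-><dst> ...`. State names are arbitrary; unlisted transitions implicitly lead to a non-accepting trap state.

start=s0 accept=s1,s2,s15 s0-a->s1 s0-b->s2 s1-a->s3 s1-b->s4 s2-a->s4 s2-b->s5 s3-a->s6 s3-b->s7 s4-a->s7 s4-b->s8 s5-a->s8 s5-b->s9 s6-a->s6 s6-b->s6 s7-a->s6 s7-b->s10 s8-a->s10 s8-b->s11 s9-a->s11 s9-b->s12 s10-a->s6 s10-b->s13 s11-a->s13 s11-b->s14 s12-a->s14 s12-b->s0 s13-a->s6 s13-b->s15 s14-a->s15 s14-b->s1 s15-a->s6 s15-b->s3

Run two small machines in parallel and take their product. The first has 5 states tracking the input length modulo 5; the second has 4 states tracking the count of `a`s, saturating at 3. A product state is a pair (one from each), accepting exactly when both do. Equivalent product states are then merged.
16 states suffice.
          a    b  
>  s0     s1   s2 
 * s1     s3   s4 
 * s2     s4   s5 
   s3     s6   s7 
   s4     s7   s8 
   s5     s8   s9 
   s6     s6   s6 
   s7     s6  s10 
   s8    s10  s11 
   s9    s11  s12 
   s10    s6  s13 
   s11   s13  s14 
   s12   s14   s0 
   s13    s6  s15 
   s14   s15   s1 
 * s15    s6   s3 
(> = start, * = accepting)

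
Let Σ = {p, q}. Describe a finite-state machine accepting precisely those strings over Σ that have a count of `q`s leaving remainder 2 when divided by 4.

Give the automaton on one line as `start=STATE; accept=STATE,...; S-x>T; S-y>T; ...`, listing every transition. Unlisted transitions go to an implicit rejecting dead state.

start=A; accept=C; A-p>A; A-q>B; B-p>B; B-q>C; C-p>C; C-q>D; D-p>D; D-q>A

Keep the running count of `q`s modulo 4: each `q` advances along the cycle A → B → C → D → A while other symbols loop. Accept at C.
4 states suffice.
       p  q 
>  A   A  B 
   B   B  C 
 * C   C  D 
   D   D  A 
(> = start, * = accepting)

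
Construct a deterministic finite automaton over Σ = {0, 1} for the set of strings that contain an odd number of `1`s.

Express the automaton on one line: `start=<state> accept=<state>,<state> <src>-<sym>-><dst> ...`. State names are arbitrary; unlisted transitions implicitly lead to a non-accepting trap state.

Keep the running count of `1`s modulo 2: each `1` advances along the cycle q0 → q1 → q0 while other symbols loop. Accept at q1.
A 2-state machine:
        0   1  
>  q0   q0  q1 
 * q1   q1  q0 
(> = start, * = accepting)

start=q0 accept=q1 q0-0->q0 q0-1->q1 q1-0->q1 q1-1->q0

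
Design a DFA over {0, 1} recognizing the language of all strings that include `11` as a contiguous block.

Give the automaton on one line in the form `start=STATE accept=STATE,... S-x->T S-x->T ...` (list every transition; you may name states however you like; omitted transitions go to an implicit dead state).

start=q0 accept=q2 q0-0->q0 q0-1->q1 q1-0->q0 q1-1->q2 q2-0->q2 q2-1->q2

States q0..q1 record the length of the longest prefix of `11` that matches the current input suffix. Reaching q2 means `11` has been seen, and we stay there forever. Accept from q2.
A 3-state machine:
        0   1  
>  q0   q0  q1 
   q1   q0  q2 
 * q2   q2  q2 
(> = start, * = accepting)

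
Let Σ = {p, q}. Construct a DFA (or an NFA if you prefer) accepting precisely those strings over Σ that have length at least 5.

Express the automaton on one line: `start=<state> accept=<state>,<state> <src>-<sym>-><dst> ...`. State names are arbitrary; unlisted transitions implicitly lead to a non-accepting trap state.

We only need to distinguish lengths 0, 1, …, 5, and '>5'. Chain A → B → C → D → E → F → G on every symbol, with G looping. Accepting states: {F, G}.
       p  q 
>  A   B  B 
   B   C  C 
   C   D  D 
   D   E  E 
   E   F  F 
 * F   G  G 
 * G   G  G 
(> = start, * = accepting)

start=A accept=F,G A-p->B A-q->B B-p->C B-q->C C-p->D C-q->D D-p->E D-q->E E-p->F E-q->F F-p->G F-q->G G-p->G G-q->G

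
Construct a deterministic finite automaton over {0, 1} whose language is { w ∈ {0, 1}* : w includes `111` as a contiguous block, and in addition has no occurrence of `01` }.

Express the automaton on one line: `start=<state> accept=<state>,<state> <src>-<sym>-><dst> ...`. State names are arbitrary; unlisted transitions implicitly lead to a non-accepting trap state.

Build one automaton per condition and run them in lockstep. One (4 states) tracks whether and how much of `111` has been seen; the other (3 states) tracks partial matches of the forbidden pattern `01`. Each combined state is a pair, one component from each; accept when both components accept. After merging equivalent states the machine shrinks.
        0   1  
>  s0   s1  s2 
   s1   s1  s1 
   s2   s1  s3 
   s3   s1  s4 
 * s4   s5  s4 
 * s5   s5  s1 
(> = start, * = accepting)

start=s0 accept=s4,s5 s0-0->s1 s0-1->s2 s1-0->s1 s1-1->s1 s2-0->s1 s2-1->s3 s3-0->s1 s3-1->s4 s4-0->s5 s4-1->s4 s5-0->s5 s5-1->s1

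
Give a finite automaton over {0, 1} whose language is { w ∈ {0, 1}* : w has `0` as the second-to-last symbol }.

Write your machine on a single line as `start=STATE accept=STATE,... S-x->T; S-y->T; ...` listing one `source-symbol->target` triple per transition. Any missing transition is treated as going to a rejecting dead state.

start=A; accept=D,E; A-0->B; A-1->C; B-0->D; B-1->E; C-0->F; C-1->G; D-0->D; D-1->E; E-0->F; E-1->G; F-0->D; F-1->E; G-0->F; G-1->G

A DFA must remember the last 2 symbols (since which symbol is second-to-last isn't known until the input ends). Use one state per possible window of the last ≤2 symbols; accept from those whose window starts with `0`.
7 states suffice.
       0  1 
>  A   B  C 
   B   D  E 
   C   F  G 
 * D   D  E 
 * E   F  G 
   F   D  E 
   G   F  G 
(> = start, * = accepting)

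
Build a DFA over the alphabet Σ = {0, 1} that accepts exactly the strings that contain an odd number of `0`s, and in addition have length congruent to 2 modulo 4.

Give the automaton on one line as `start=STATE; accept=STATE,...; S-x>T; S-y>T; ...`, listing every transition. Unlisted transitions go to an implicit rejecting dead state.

start=s0; accept=s4; s0-0>s1; s0-1>s2; s1-0>s3; s1-1>s4; s2-0>s4; s2-1>s3; s3-0>s5; s3-1>s6; s4-0>s6; s4-1>s5; s5-0>s0; s5-1>s7; s6-0>s7; s6-1>s0; s7-0>s2; s7-1>s1

Build one automaton per condition and run them in lockstep. One (2 states) tracks the count of `0`s modulo 2; the other (4 states) tracks the input length modulo 4. Each combined state is a pair, one component from each; accept when both components accept.
With 8 states:
        0   1  
>  s0   s1  s2 
   s1   s3  s4 
   s2   s4  s3 
   s3   s5  s6 
 * s4   s6  s5 
   s5   s0  s7 
   s6   s7  s0 
   s7   s2  s1 
(> = start, * = accepting)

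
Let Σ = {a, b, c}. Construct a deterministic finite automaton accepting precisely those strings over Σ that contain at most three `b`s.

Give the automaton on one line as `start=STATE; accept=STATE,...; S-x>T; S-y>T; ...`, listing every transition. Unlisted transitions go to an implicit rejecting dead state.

Only the number of `b`s matters, and only up to 4. Make a chain q0 → q1 → q2 → q3 → q4 advanced by each `b` (with q4 absorbing); every other symbol self-loops. The accepting set is {q0, q1, q2, q3}.
5 states suffice.
        a   b   c  
>* q0   q0  q1  q0 
 * q1   q1  q2  q1 
 * q2   q2  q3  q2 
 * q3   q3  q4  q3 
   q4   q4  q4  q4 
(> = start, * = accepting)

start=q0; accept=q0,q1,q2,q3; q0-a>q0; q0-b>q1; q0-c>q0; q1-a>q1; q1-b>q2; q1-c>q1; q2-a>q2; q2-b>q3; q2-c>q2; q3-a>q3; q3-b>q4; q3-c>q3; q4-a>q4; q4-b>q4; q4-c>q4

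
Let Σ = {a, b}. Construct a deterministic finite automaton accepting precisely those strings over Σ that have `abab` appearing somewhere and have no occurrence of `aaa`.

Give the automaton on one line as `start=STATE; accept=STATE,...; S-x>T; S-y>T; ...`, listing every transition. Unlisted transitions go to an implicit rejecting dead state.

Run two small machines in parallel and take their product. One (5 states) tracks whether and how much of `abab` has been seen; the other (4 states) tracks partial matches of the forbidden pattern `aaa`. Each combined state is a pair, one component from each; accept when both components accept.
With 13 states:
          a    b  
>  s0     s1   s0 
   s1     s2   s3 
   s2     s4   s3 
   s3     s5   s0 
   s4     s4   s6 
   s5     s2   s7 
   s6     s8   s9 
 * s7    s10   s7 
   s8     s4  s11 
   s9     s4   s9 
 * s10   s12   s7 
   s11   s11  s11 
 * s12   s11   s7 
(> = start, * = accepting)

start=s0; accept=s7,s10,s12; s0-a>s1; s0-b>s0; s1-a>s2; s1-b>s3; s2-a>s4; s2-b>s3; s3-a>s5; s3-b>s0; s4-a>s4; s4-b>s6; s5-a>s2; s5-b>s7; s6-a>s8; s6-b>s9; s7-a>s10; s7-b>s7; s8-a>s4; s8-b>s11; s9-a>s4; s9-b>s9; s10-a>s12; s10-b>s7; s11-a>s11; s11-b>s11; s12-a>s11; s12-b>s7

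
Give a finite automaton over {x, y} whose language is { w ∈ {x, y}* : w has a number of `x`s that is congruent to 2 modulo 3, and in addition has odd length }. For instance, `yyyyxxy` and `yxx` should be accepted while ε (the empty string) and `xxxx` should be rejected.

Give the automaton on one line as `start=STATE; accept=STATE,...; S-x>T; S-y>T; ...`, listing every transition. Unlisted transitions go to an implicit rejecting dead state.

Handle the two conditions separately and then intersect. One (3 states) tracks the count of `x`s modulo 3; the other (2 states) tracks the input length modulo 2. Each combined state is a pair, one component from each; accept when both components accept.
A 6-state machine:
        x   y  
>  q0   q1  q2 
   q1   q3  q4 
   q2   q4  q0 
   q3   q2  q5 
   q4   q5  q1 
 * q5   q0  q3 
(> = start, * = accepting)

start=q0; accept=q5; q0-x>q1; q0-y>q2; q1-x>q3; q1-y>q4; q2-x>q4; q2-y>q0; q3-x>q2; q3-y>q5; q4-x>q5; q4-y>q1; q5-x>q0; q5-y>q3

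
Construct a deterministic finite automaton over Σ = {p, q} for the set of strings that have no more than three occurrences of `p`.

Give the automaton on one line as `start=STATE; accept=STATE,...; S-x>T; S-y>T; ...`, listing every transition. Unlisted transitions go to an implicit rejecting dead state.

Count `p`s, saturating at 4: states A through D mean 0 through 3 `p`s seen; E means more than 3. Each `p` increments (capped at E); other symbols loop. Accept from {A, B, C, D}.
5 states suffice.
       p  q 
>* A   B  A 
 * B   C  B 
 * C   D  C 
 * D   E  D 
   E   E  E 
(> = start, * = accepting)

start=A; accept=A,B,C,D; A-p>B; A-q>A; B-p>C; B-q>B; C-p>D; C-q>C; D-p>E; D-q>D; E-p>E; E-q>E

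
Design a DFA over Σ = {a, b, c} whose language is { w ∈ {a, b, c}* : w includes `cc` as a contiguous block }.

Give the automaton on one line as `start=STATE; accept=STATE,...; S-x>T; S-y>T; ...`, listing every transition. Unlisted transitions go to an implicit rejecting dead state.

States s0..s1 record the length of the longest prefix of `cc` that matches the current input suffix. Reaching s2 means `cc` has been seen, and we stay there forever. Accept from s2.
        a   b   c  
>  s0   s0  s0  s1 
   s1   s0  s0  s2 
 * s2   s2  s2  s2 
(> = start, * = accepting)

start=s0; accept=s2; s0-a>s0; s0-b>s0; s0-c>s1; s1-a>s0; s1-b>s0; s1-c>s2; s2-a>s2; s2-b>s2; s2-c>s2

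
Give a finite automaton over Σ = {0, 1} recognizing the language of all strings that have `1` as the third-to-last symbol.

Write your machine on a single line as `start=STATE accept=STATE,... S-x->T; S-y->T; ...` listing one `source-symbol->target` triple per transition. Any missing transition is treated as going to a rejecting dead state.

Because acceptance depends on a position counted from the end, the machine has to buffer the most recent 3 symbols. Make each state the string of the last up-to-3 symbols read; on input `x` shift the window left and append `x`. Accept when the buffered window has length 3 and begins with `1`.
          0    1  
>  q0     q1   q2 
   q1     q3   q4 
   q2     q5   q6 
   q3     q7   q8 
   q4     q9  q10 
   q5    q11  q12 
   q6    q13  q14 
   q7     q7   q8 
   q8     q9  q10 
   q9    q11  q12 
   q10   q13  q14 
 * q11    q7   q8 
 * q12    q9  q10 
 * q13   q11  q12 
 * q14   q13  q14 
(> = start, * = accepting)

start=q0; accept=q11,q12,q13,q14; q0-0->q1; q0-1->q2; q1-0->q3; q1-1->q4; q2-0->q5; q2-1->q6; q3-0->q7; q3-1->q8; q4-0->q9; q4-1->q10; q5-0->q11; q5-1->q12; q6-0->q13; q6-1->q14; q7-0->q7; q7-1->q8; q8-0->q9; q8-1->q10; q9-0->q11; q9-1->q12; q10-0->q13; q10-1->q14; q11-0->q7; q11-1->q8; q12-0->q9; q12-1->q10; q13-0->q11; q13-1->q12; q14-0->q13; q14-1->q14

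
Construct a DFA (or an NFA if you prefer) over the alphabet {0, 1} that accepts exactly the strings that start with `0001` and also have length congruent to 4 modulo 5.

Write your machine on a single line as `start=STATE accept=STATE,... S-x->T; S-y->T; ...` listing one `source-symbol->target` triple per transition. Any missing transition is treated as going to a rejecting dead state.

Run two small machines in parallel and take their product. The first has 6 states tracking whether the input so far still matches the prefix `0001`; the second has 5 states tracking the input length modulo 5. A product state is a pair (one from each), accepting exactly when both do. After merging equivalent states the machine shrinks.
10 states suffice.
        0   1  
>  q0   q1  q2 
   q1   q3  q2 
   q2   q2  q2 
   q3   q4  q2 
   q4   q2  q5 
 * q5   q6  q6 
   q6   q7  q7 
   q7   q8  q8 
   q8   q9  q9 
   q9   q5  q5 
(> = start, * = accepting)

start=q0; accept=q5; q0-0->q1; q0-1->q2; q1-0->q3; q1-1->q2; q2-0->q2; q2-1->q2; q3-0->q4; q3-1->q2; q4-0->q2; q4-1->q5; q5-0->q6; q5-1->q6; q6-0->q7; q6-1->q7; q7-0->q8; q7-1->q8; q8-0->q9; q8-1->q9; q9-0->q5; q9-1->q5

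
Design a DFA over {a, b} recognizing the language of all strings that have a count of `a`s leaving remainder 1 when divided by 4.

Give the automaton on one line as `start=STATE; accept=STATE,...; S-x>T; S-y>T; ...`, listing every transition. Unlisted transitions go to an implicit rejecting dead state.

start=q0; accept=q1; q0-a>q1; q0-b>q0; q1-a>q2; q1-b>q1; q2-a>q3; q2-b>q2; q3-a>q0; q3-b>q3

The only thing that matters is how many `a`s have appeared, reduced mod 4. Use one state per residue: q0 for 0, …, q3 for 3. Reading `a` moves to the next residue; anything else stays put. q1 is accepting.
4 states suffice.
        a   b  
>  q0   q1  q0 
 * q1   q2  q1 
   q2   q3  q2 
   q3   q0  q3 
(> = start, * = accepting)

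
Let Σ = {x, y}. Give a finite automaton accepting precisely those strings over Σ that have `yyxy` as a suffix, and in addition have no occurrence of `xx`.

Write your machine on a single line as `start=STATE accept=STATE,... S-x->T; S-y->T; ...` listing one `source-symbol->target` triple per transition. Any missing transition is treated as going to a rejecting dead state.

Build one automaton per condition and run them in lockstep. One (5 states) tracks how much of the suffix `yyxy` has currently been matched; the other (3 states) tracks partial matches of the forbidden pattern `xx`. Each combined state is a pair, one component from each; accept when both components accept.
          x    y  
>  q0     q1   q2 
   q1     q3   q2 
   q2     q1   q4 
   q3     q3   q5 
   q4     q6   q4 
   q5     q3   q7 
   q6     q3   q8 
   q7     q9   q7 
 * q8     q1   q4 
   q9     q3  q10 
   q10    q3   q7 
(> = start, * = accepting)

start=q0; accept=q8; q0-x->q1; q0-y->q2; q1-x->q3; q1-y->q2; q2-x->q1; q2-y->q4; q3-x->q3; q3-y->q5; q4-x->q6; q4-y->q4; q5-x->q3; q5-y->q7; q6-x->q3; q6-y->q8; q7-x->q9; q7-y->q7; q8-x->q1; q8-y->q4; q9-x->q3; q9-y->q10; q10-x->q3; q10-y->q7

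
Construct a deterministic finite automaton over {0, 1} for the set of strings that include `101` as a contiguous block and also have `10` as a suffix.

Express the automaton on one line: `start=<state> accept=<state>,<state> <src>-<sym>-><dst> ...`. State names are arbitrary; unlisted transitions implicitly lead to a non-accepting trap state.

start=s0 accept=s4 s0-0->s0 s0-1->s1 s1-0->s2 s1-1->s1 s2-0->s0 s2-1->s3 s3-0->s4 s3-1->s3 s4-0->s5 s4-1->s3 s5-0->s5 s5-1->s3

Handle the two conditions separately and then intersect. The first has 4 states tracking whether and how much of `101` has been seen; the second has 3 states tracking how much of the suffix `10` has currently been matched. A product state is a pair (one from each), accepting exactly when both do.
6 states suffice.
        0   1  
>  s0   s0  s1 
   s1   s2  s1 
   s2   s0  s3 
   s3   s4  s3 
 * s4   s5  s3 
   s5   s5  s3 
(> = start, * = accepting)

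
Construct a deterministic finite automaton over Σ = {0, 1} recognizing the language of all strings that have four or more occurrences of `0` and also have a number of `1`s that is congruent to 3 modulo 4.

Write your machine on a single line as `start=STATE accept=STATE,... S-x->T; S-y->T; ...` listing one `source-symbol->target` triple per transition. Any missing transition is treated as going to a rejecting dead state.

start=q0; accept=q19; q0-0->q1; q0-1->q2; q1-0->q3; q1-1->q4; q2-0->q4; q2-1->q5; q3-0->q6; q3-1->q7; q4-0->q7; q4-1->q8; q5-0->q8; q5-1->q9; q6-0->q10; q6-1->q11; q7-0->q11; q7-1->q12; q8-0->q12; q8-1->q13; q9-0->q13; q9-1->q0; q10-0->q10; q10-1->q14; q11-0->q14; q11-1->q15; q12-0->q15; q12-1->q16; q13-0->q16; q13-1->q1; q14-0->q14; q14-1->q17; q15-0->q17; q15-1->q18; q16-0->q18; q16-1->q3; q17-0->q17; q17-1->q19; q18-0->q19; q18-1->q6; q19-0->q19; q19-1->q10

Handle the two conditions separately and then intersect. The first has 6 states tracking the count of `0`s, saturating at 5; the second has 4 states tracking the count of `1`s modulo 4. A product state is a pair (one from each), accepting exactly when both do. Minimizing collapses redundant product states.
With 20 states:
          0    1  
>  q0     q1   q2 
   q1     q3   q4 
   q2     q4   q5 
   q3     q6   q7 
   q4     q7   q8 
   q5     q8   q9 
   q6    q10  q11 
   q7    q11  q12 
   q8    q12  q13 
   q9    q13   q0 
   q10   q10  q14 
   q11   q14  q15 
   q12   q15  q16 
   q13   q16   q1 
   q14   q14  q17 
   q15   q17  q18 
   q16   q18   q3 
   q17   q17  q19 
   q18   q19   q6 
 * q19   q19  q10 
(> = start, * = accepting)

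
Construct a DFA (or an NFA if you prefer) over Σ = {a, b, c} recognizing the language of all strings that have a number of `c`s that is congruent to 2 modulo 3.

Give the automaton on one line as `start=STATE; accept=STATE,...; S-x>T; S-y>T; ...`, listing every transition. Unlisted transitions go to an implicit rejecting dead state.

Keep the running count of `c`s modulo 3: each `c` advances along the cycle q0 → q1 → q2 → q0 while other symbols loop. Accept at q2.
A 3-state machine:
        a   b   c  
>  q0   q0  q0  q1 
   q1   q1  q1  q2 
 * q2   q2  q2  q0 
(> = start, * = accepting)

start=q0; accept=q2; q0-a>q0; q0-b>q0; q0-c>q1; q1-a>q1; q1-b>q1; q1-c>q2; q2-a>q2; q2-b>q2; q2-c>q0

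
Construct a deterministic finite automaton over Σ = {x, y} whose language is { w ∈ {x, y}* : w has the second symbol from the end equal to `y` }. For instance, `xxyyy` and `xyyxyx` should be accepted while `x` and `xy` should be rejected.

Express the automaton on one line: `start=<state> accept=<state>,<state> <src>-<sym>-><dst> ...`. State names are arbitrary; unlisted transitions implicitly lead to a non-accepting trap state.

A DFA must remember the last 2 symbols (since which symbol is second-to-last isn't known until the input ends). Use one state per possible window of the last ≤2 symbols; accept from those whose window starts with `y`.
With 7 states:
        x   y  
>  s0   s1  s2 
   s1   s3  s4 
   s2   s5  s6 
   s3   s3  s4 
   s4   s5  s6 
 * s5   s3  s4 
 * s6   s5  s6 
(> = start, * = accepting)

start=s0 accept=s5,s6 s0-x->s1 s0-y->s2 s1-x->s3 s1-y->s4 s2-x->s5 s2-y->s6 s3-x->s3 s3-y->s4 s4-x->s5 s4-y->s6 s5-x->s3 s5-y->s4 s6-x->s5 s6-y->s6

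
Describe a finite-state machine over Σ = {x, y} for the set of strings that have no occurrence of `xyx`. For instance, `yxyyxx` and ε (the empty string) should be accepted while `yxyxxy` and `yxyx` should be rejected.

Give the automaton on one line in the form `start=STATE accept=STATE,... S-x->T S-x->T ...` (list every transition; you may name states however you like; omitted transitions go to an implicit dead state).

start=A accept=A,B,C A-x->B A-y->A B-x->B B-y->C C-x->D C-y->A D-x->D D-y->D

Track partial matches of the forbidden pattern `xyx`. State D is a dead state reached once `xyx` has occurred; every other state accepts. A means no part of `xyx` is currently matched.
4 states suffice.
       x  y 
>* A   B  A 
 * B   B  C 
 * C   D  A 
   D   D  D 
(> = start, * = accepting)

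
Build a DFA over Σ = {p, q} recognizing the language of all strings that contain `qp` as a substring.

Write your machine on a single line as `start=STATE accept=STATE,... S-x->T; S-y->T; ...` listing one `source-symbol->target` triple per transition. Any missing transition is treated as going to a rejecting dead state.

start=S0; accept=S2; S0-p->S0; S0-q->S1; S1-p->S2; S1-q->S1; S2-p->S2; S2-q->S2

Track how much of `qp` has been matched so far: state S0 is no progress, S2 is the absorbing accept state reached once `qp` has occurred. Intermediate states record partial matches; on a mismatch, fall back to the longest reusable overlap.
        p   q  
>  S0   S0  S1 
   S1   S2  S1 
 * S2   S2  S2 
(> = start, * = accepting)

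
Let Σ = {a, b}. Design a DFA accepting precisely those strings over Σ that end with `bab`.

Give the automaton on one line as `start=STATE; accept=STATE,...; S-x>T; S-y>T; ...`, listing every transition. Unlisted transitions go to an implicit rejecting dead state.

start=s0; accept=s3; s0-a>s0; s0-b>s1; s1-a>s2; s1-b>s1; s2-a>s0; s2-b>s3; s3-a>s2; s3-b>s1

Remember how much of `bab` the current input suffix matches. State s0 means no match yet; s1 means the last symbol is `b`; s2 means the last 2 symbols are `ba`; s3 means the last 3 symbols are `bab`. Only s3 accepts. On a mismatch, fall back to the longest proper suffix that is still a prefix of `bab`.
With 4 states:
        a   b  
>  s0   s0  s1 
   s1   s2  s1 
   s2   s0  s3 
 * s3   s2  s1 
(> = start, * = accepting)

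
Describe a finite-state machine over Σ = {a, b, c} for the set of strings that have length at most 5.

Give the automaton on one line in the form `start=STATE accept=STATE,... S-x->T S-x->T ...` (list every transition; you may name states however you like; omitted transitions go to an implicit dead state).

start=S0 accept=S0,S1,S2,S3,S4,S5 S0-a->S1 S0-b->S1 S0-c->S1 S1-a->S2 S1-b->S2 S1-c->S2 S2-a->S3 S2-b->S3 S2-c->S3 S3-a->S4 S3-b->S4 S3-c->S4 S4-a->S5 S4-b->S5 S4-c->S5 S5-a->S6 S5-b->S6 S5-c->S6 S6-a->S6 S6-b->S6 S6-c->S6

Count input length up to 6: every symbol moves from S0 toward S6, which means 'more than 5' and absorbs. Accept from {S0, S1, S2, S3, S4, S5}.
A 7-state machine:
        a   b   c  
>* S0   S1  S1  S1 
 * S1   S2  S2  S2 
 * S2   S3  S3  S3 
 * S3   S4  S4  S4 
 * S4   S5  S5  S5 
 * S5   S6  S6  S6 
   S6   S6  S6  S6 
(> = start, * = accepting)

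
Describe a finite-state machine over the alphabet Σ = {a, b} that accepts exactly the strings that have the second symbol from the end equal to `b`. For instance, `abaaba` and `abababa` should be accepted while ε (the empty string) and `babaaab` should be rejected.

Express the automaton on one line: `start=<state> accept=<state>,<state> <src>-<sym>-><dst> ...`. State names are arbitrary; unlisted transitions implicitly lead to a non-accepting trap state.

Because acceptance depends on a position counted from the end, the machine has to buffer the most recent 2 symbols. Make each state the string of the last up-to-2 symbols read; on input `x` shift the window left and append `x`. Accept when the buffered window has length 2 and begins with `b`.
With 7 states:
        a   b  
>  s0   s1  s2 
   s1   s3  s4 
   s2   s5  s6 
   s3   s3  s4 
   s4   s5  s6 
 * s5   s3  s4 
 * s6   s5  s6 
(> = start, * = accepting)

start=s0 accept=s5,s6 s0-a->s1 s0-b->s2 s1-a->s3 s1-b->s4 s2-a->s5 s2-b->s6 s3-a->s3 s3-b->s4 s4-a->s5 s4-b->s6 s5-a->s3 s5-b->s4 s6-a->s5 s6-b->s6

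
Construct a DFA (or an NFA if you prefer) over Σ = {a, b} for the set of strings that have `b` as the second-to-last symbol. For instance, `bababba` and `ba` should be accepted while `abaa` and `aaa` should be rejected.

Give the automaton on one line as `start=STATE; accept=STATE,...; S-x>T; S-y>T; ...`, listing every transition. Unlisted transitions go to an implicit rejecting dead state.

start=q0; accept=q5,q6; q0-a>q1; q0-b>q2; q1-a>q3; q1-b>q4; q2-a>q5; q2-b>q6; q3-a>q3; q3-b>q4; q4-a>q5; q4-b>q6; q5-a>q3; q5-b>q4; q6-a>q5; q6-b>q6

A DFA must remember the last 2 symbols (since which symbol is second-to-last isn't known until the input ends). Use one state per possible window of the last ≤2 symbols; accept from those whose window starts with `b`.
A 7-state machine:
        a   b  
>  q0   q1  q2 
   q1   q3  q4 
   q2   q5  q6 
   q3   q3  q4 
   q4   q5  q6 
 * q5   q3  q4 
 * q6   q5  q6 
(> = start, * = accepting)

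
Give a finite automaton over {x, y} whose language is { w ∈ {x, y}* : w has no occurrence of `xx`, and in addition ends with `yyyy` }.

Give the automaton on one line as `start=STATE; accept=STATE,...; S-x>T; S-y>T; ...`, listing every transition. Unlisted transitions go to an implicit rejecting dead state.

Build one automaton per condition and run them in lockstep. The first has 3 states tracking partial matches of the forbidden pattern `xx`; the second has 5 states tracking how much of the suffix `yyyy` has currently been matched. A product state is a pair (one from each), accepting exactly when both do. Equivalent product states are then merged.
With 7 states:
        x   y  
>  s0   s1  s2 
   s1   s3  s2 
   s2   s1  s4 
   s3   s3  s3 
   s4   s1  s5 
   s5   s1  s6 
 * s6   s1  s6 
(> = start, * = accepting)

start=s0; accept=s6; s0-x>s1; s0-y>s2; s1-x>s3; s1-y>s2; s2-x>s1; s2-y>s4; s3-x>s3; s3-y>s3; s4-x>s1; s4-y>s5; s5-x>s1; s5-y>s6; s6-x>s1; s6-y>s6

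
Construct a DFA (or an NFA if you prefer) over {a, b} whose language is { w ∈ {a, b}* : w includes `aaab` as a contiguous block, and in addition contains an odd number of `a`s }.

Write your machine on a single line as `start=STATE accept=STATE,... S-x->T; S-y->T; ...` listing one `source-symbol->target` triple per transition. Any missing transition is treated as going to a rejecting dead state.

Run two small machines in parallel and take their product. One (5 states) tracks whether and how much of `aaab` has been seen; the other (2 states) tracks the count of `a`s modulo 2. Each combined state is a pair, one component from each; accept when both components accept.
10 states suffice.
        a   b  
>  q0   q1  q0 
   q1   q2  q3 
   q2   q4  q0 
   q3   q5  q3 
   q4   q6  q7 
   q5   q8  q0 
   q6   q4  q9 
 * q7   q9  q7 
   q8   q6  q3 
   q9   q7  q9 
(> = start, * = accepting)

start=q0; accept=q7; q0-a->q1; q0-b->q0; q1-a->q2; q1-b->q3; q2-a->q4; q2-b->q0; q3-a->q5; q3-b->q3; q4-a->q6; q4-b->q7; q5-a->q8; q5-b->q0; q6-a->q4; q6-b->q9; q7-a->q9; q7-b->q7; q8-a->q6; q8-b->q3; q9-a->q7; q9-b->q9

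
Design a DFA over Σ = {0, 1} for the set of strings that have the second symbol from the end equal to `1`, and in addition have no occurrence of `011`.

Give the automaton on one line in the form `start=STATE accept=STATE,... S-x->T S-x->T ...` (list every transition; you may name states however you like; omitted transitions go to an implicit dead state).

start=A accept=E,F A-0->B A-1->C B-0->B B-1->D C-0->E C-1->F D-0->E D-1->G E-0->B E-1->D F-0->E F-1->F G-0->G G-1->G

Handle the two conditions separately and then intersect. The first has 7 states tracking the last 2 symbols read; the second has 4 states tracking partial matches of the forbidden pattern `011`. A product state is a pair (one from each), accepting exactly when both do. Equivalent product states are then merged.
7 states suffice.
       0  1 
>  A   B  C 
   B   B  D 
   C   E  F 
   D   E  G 
 * E   B  D 
 * F   E  F 
   G   G  G 
(> = start, * = accepting)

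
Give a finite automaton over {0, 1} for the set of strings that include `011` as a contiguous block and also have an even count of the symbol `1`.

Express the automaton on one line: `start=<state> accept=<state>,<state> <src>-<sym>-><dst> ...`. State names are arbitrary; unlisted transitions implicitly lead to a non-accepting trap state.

start=S0 accept=S5 S0-0->S1 S0-1->S2 S1-0->S1 S1-1->S3 S2-0->S4 S2-1->S0 S3-0->S4 S3-1->S5 S4-0->S4 S4-1->S6 S5-0->S5 S5-1->S7 S6-0->S1 S6-1->S7 S7-0->S7 S7-1->S5

Build one automaton per condition and run them in lockstep. The first has 4 states tracking whether and how much of `011` has been seen; the second has 2 states tracking the count of `1`s modulo 2. A product state is a pair (one from each), accepting exactly when both do.
8 states suffice.
        0   1  
>  S0   S1  S2 
   S1   S1  S3 
   S2   S4  S0 
   S3   S4  S5 
   S4   S4  S6 
 * S5   S5  S7 
   S6   S1  S7 
   S7   S7  S5 
(> = start, * = accepting)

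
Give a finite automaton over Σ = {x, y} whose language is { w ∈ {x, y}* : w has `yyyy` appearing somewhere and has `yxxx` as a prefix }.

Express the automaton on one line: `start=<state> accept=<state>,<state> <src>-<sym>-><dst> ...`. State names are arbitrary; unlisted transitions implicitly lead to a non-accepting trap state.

Handle the two conditions separately and then intersect. The first has 5 states tracking whether and how much of `yyyy` has been seen; the second has 6 states tracking whether the input so far still matches the prefix `yxxx`. A product state is a pair (one from each), accepting exactly when both do. Minimizing collapses redundant product states.
10 states suffice.
        x   y  
>  S0   S1  S2 
   S1   S1  S1 
   S2   S3  S1 
   S3   S4  S1 
   S4   S5  S1 
   S5   S5  S6 
   S6   S5  S7 
   S7   S5  S8 
   S8   S5  S9 
 * S9   S9  S9 
(> = start, * = accepting)

start=S0 accept=S9 S0-x->S1 S0-y->S2 S1-x->S1 S1-y->S1 S2-x->S3 S2-y->S1 S3-x->S4 S3-y->S1 S4-x->S5 S4-y->S1 S5-x->S5 S5-y->S6 S6-x->S5 S6-y->S7 S7-x->S5 S7-y->S8 S8-x->S5 S8-y->S9 S9-x->S9 S9-y->S9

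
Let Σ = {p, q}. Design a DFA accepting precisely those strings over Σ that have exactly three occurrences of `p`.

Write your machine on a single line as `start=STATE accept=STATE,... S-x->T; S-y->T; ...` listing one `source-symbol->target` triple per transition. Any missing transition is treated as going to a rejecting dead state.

Only the number of `p`s matters, and only up to 4. Make a chain s0 → s1 → s2 → s3 → s4 advanced by each `p` (with s4 absorbing); every other symbol self-loops. The accepting set is {s3}.
        p   q  
>  s0   s1  s0 
   s1   s2  s1 
   s2   s3  s2 
 * s3   s4  s3 
   s4   s4  s4 
(> = start, * = accepting)

start=s0; accept=s3; s0-p->s1; s0-q->s0; s1-p->s2; s1-q->s1; s2-p->s3; s2-q->s2; s3-p->s4; s3-q->s3; s4-p->s4; s4-q->s4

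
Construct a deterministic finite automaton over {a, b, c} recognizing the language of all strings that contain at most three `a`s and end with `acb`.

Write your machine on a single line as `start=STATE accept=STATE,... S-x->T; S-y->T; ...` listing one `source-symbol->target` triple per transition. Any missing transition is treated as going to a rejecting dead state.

Build one automaton per condition and run them in lockstep. One (5 states) tracks the count of `a`s, saturating at 4; the other (4 states) tracks how much of the suffix `acb` has currently been matched. Each combined state is a pair, one component from each; accept when both components accept.
          a    b    c  
>  S0     S1   S0   S0 
   S1     S2   S3   S4 
   S2     S5   S6   S7 
   S3     S2   S3   S3 
   S4     S2   S8   S3 
   S5     S9  S10  S11 
   S6     S5   S6   S6 
   S7     S5  S12   S6 
 * S8     S2   S3   S3 
   S9     S9  S13  S14 
   S10    S9  S10  S10 
   S11    S9  S15  S10 
 * S12    S5   S6   S6 
   S13    S9  S13  S13 
   S14    S9  S16  S13 
 * S15    S9  S10  S10 
   S16    S9  S13  S13 
(> = start, * = accepting)

start=S0; accept=S8,S12,S15; S0-a->S1; S0-b->S0; S0-c->S0; S1-a->S2; S1-b->S3; S1-c->S4; S2-a->S5; S2-b->S6; S2-c->S7; S3-a->S2; S3-b->S3; S3-c->S3; S4-a->S2; S4-b->S8; S4-c->S3; S5-a->S9; S5-b->S10; S5-c->S11; S6-a->S5; S6-b->S6; S6-c->S6; S7-a->S5; S7-b->S12; S7-c->S6; S8-a->S2; S8-b->S3; S8-c->S3; S9-a->S9; S9-b->S13; S9-c->S14; S10-a->S9; S10-b->S10; S10-c->S10; S11-a->S9; S11-b->S15; S11-c->S10; S12-a->S5; S12-b->S6; S12-c->S6; S13-a->S9; S13-b->S13; S13-c->S13; S14-a->S9; S14-b->S16; S14-c->S13; S15-a->S9; S15-b->S10; S15-c->S10; S16-a->S9; S16-b->S13; S16-c->S13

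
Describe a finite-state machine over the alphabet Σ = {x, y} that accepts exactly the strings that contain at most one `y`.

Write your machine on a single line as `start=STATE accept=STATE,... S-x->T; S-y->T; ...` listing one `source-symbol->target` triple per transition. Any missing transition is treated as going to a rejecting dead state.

start=S0; accept=S0,S1; S0-x->S0; S0-y->S1; S1-x->S1; S1-y->S2; S2-x->S2; S2-y->S2

Only the number of `y`s matters, and only up to 2. Make a chain S0 → S1 → S2 advanced by each `y` (with S2 absorbing); every other symbol self-loops. The accepting set is {S0, S1}.
        x   y  
>* S0   S0  S1 
 * S1   S1  S2 
   S2   S2  S2 
(> = start, * = accepting)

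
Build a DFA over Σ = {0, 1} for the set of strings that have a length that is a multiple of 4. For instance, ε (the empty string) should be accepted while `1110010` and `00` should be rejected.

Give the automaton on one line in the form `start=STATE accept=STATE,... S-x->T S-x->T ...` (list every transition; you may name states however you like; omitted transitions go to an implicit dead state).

Count input length modulo 4: every symbol advances one step around the cycle q0 → q1 → q2 → q3 → q0. Accept at q0.
4 states suffice.
        0   1  
>* q0   q1  q1 
   q1   q2  q2 
   q2   q3  q3 
   q3   q0  q0 
(> = start, * = accepting)

start=q0 accept=q0 q0-0->q1 q0-1->q1 q1-0->q2 q1-1->q2 q2-0->q3 q2-1->q3 q3-0->q0 q3-1->q0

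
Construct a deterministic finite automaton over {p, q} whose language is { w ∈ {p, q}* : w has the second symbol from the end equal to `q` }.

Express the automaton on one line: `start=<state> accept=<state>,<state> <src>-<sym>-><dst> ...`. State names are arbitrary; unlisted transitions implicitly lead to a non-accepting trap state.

start=A accept=F,G A-p->B A-q->C B-p->D B-q->E C-p->F C-q->G D-p->D D-q->E E-p->F E-q->G F-p->D F-q->E G-p->F G-q->G

Because acceptance depends on a position counted from the end, the machine has to buffer the most recent 2 symbols. Make each state the string of the last up-to-2 symbols read; on input `x` shift the window left and append `x`. Accept when the buffered window has length 2 and begins with `q`.
7 states suffice.
       p  q 
>  A   B  C 
   B   D  E 
   C   F  G 
   D   D  E 
   E   F  G 
 * F   D  E 
 * G   F  G 
(> = start, * = accepting)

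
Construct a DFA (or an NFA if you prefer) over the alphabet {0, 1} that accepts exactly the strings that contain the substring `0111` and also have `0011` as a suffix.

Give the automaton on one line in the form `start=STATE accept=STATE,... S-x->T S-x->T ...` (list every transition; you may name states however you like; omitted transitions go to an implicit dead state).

start=s0 accept=s8 s0-0->s1 s0-1->s0 s1-0->s1 s1-1->s2 s2-0->s1 s2-1->s3 s3-0->s1 s3-1->s4 s4-0->s5 s4-1->s4 s5-0->s6 s5-1->s4 s6-0->s6 s6-1->s7 s7-0->s5 s7-1->s8 s8-0->s5 s8-1->s4

Handle the two conditions separately and then intersect. The first has 5 states tracking whether and how much of `0111` has been seen; the second has 5 states tracking how much of the suffix `0011` has currently been matched. A product state is a pair (one from each), accepting exactly when both do. Equivalent product states are then merged.
        0   1  
>  s0   s1  s0 
   s1   s1  s2 
   s2   s1  s3 
   s3   s1  s4 
   s4   s5  s4 
   s5   s6  s4 
   s6   s6  s7 
   s7   s5  s8 
 * s8   s5  s4 
(> = start, * = accepting)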